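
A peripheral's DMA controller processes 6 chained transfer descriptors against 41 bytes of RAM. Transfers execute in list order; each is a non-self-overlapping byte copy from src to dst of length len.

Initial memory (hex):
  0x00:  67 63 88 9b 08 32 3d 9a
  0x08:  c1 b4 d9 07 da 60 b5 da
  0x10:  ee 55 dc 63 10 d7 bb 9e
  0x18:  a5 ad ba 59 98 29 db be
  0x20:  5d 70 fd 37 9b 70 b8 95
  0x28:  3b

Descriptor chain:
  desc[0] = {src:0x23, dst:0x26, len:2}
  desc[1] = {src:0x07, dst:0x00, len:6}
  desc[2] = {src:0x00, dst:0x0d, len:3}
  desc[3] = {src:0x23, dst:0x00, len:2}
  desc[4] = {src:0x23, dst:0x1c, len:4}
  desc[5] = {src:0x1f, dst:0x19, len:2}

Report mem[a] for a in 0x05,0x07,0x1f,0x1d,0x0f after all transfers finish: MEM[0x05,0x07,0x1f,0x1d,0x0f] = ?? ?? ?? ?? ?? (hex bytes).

D0: mem[0x26..0x27] <- [37 9b]
D1: mem[0x00..0x05] <- [9a c1 b4 d9 07 da]
D2: mem[0x0d..0x0f] <- [9a c1 b4]
D3: mem[0x00..0x01] <- [37 9b]
D4: mem[0x1c..0x1f] <- [37 9b 70 37]
D5: mem[0x19..0x1a] <- [37 5d]
query mem[0x05]=0xda, mem[0x07]=0x9a, mem[0x1f]=0x37, mem[0x1d]=0x9b, mem[0x0f]=0xb4

MEM[0x05,0x07,0x1f,0x1d,0x0f] = da 9a 37 9b b4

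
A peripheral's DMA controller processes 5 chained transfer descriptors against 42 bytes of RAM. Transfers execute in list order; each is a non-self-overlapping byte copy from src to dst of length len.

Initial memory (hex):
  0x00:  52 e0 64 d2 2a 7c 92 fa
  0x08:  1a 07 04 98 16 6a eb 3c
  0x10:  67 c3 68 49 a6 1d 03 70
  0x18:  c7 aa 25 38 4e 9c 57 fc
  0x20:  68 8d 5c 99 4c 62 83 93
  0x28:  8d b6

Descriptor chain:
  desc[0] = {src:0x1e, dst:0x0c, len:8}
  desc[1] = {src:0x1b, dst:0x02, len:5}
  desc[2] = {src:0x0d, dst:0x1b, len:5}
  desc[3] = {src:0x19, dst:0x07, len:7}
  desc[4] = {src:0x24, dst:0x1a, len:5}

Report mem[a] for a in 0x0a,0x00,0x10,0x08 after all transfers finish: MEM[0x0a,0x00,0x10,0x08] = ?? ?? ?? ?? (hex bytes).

MEM[0x0a,0x00,0x10,0x08] = 68 52 5c 25

[0] 0x1e->0x0c len=8 : 57 fc 68 8d 5c 99 4c 62
[1] 0x1b->0x02 len=5 : 38 4e 9c 57 fc
[2] 0x0d->0x1b len=5 : fc 68 8d 5c 99
[3] 0x19->0x07 len=7 : aa 25 fc 68 8d 5c 99
[4] 0x24->0x1a len=5 : 4c 62 83 93 8d
query mem[0x0a]=0x68, mem[0x00]=0x52, mem[0x10]=0x5c, mem[0x08]=0x25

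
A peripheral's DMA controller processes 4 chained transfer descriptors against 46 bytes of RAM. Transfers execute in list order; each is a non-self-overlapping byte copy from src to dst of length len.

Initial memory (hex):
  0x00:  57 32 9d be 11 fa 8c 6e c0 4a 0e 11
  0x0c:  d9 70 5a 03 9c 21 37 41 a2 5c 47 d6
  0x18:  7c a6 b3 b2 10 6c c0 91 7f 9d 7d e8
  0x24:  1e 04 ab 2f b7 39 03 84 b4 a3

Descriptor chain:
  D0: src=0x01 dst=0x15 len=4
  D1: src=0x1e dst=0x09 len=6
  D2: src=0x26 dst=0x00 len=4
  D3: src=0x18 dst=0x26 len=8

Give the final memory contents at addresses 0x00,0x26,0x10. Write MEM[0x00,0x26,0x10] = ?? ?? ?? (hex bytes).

MEM[0x00,0x26,0x10] = ab 11 9c

D0: mem[0x15..0x18] <- [32 9d be 11]
D1: mem[0x09..0x0e] <- [c0 91 7f 9d 7d e8]
D2: mem[0x00..0x03] <- [ab 2f b7 39]
D3: mem[0x26..0x2d] <- [11 a6 b3 b2 10 6c c0 91]
query mem[0x00]=0xab, mem[0x26]=0x11, mem[0x10]=0x9c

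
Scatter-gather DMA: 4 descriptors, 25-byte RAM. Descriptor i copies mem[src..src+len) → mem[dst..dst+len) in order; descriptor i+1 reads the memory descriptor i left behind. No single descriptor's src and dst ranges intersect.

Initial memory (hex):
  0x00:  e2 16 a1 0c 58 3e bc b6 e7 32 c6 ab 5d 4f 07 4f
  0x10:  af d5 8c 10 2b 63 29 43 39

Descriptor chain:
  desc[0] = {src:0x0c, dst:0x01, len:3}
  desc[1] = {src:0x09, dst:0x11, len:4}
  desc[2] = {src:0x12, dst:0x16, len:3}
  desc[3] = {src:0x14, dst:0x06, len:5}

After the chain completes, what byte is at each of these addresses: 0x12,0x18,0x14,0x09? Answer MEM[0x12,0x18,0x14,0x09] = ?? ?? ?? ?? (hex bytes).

D0: mem[0x01..0x03] <- [5d 4f 07]
D1: mem[0x11..0x14] <- [32 c6 ab 5d]
D2: mem[0x16..0x18] <- [c6 ab 5d]
D3: mem[0x06..0x0a] <- [5d 63 c6 ab 5d]
query mem[0x12]=0xc6, mem[0x18]=0x5d, mem[0x14]=0x5d, mem[0x09]=0xab

MEM[0x12,0x18,0x14,0x09] = c6 5d 5d ab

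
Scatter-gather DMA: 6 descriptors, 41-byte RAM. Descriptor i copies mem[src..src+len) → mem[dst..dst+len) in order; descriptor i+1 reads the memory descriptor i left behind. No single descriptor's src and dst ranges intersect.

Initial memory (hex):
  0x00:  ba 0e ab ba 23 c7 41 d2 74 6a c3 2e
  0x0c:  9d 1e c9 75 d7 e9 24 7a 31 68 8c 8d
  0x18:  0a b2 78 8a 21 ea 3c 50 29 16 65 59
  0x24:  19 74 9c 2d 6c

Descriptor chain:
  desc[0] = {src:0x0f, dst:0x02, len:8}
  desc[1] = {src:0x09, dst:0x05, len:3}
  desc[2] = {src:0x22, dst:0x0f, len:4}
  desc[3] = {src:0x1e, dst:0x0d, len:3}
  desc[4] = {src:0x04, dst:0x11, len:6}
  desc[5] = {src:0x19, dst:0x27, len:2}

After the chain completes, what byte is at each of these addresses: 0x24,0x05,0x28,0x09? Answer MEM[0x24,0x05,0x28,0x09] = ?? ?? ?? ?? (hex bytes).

MEM[0x24,0x05,0x28,0x09] = 19 8c 78 8c

#0 dst[0x02+8] := {0x75,0xd7,0xe9,0x24,0x7a,0x31,0x68,0x8c}
#1 dst[0x05+3] := {0x8c,0xc3,0x2e}
#2 dst[0x0f+4] := {0x65,0x59,0x19,0x74}
#3 dst[0x0d+3] := {0x3c,0x50,0x29}
#4 dst[0x11+6] := {0xe9,0x8c,0xc3,0x2e,0x68,0x8c}
#5 dst[0x27+2] := {0xb2,0x78}
query mem[0x24]=0x19, mem[0x05]=0x8c, mem[0x28]=0x78, mem[0x09]=0x8c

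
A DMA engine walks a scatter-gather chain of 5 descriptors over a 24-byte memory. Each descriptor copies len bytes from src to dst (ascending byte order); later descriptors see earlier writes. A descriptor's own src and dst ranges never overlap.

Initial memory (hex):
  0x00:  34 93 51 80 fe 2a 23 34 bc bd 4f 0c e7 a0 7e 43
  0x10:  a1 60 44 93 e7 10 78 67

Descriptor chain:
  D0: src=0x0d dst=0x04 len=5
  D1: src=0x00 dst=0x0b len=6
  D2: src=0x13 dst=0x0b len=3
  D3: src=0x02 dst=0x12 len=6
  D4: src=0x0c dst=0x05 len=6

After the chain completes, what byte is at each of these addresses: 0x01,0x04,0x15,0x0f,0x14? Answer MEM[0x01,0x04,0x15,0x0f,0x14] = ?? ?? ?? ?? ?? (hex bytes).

MEM[0x01,0x04,0x15,0x0f,0x14] = 93 a0 7e a0 a0

D0: mem[0x04..0x08] <- [a0 7e 43 a1 60]
D1: mem[0x0b..0x10] <- [34 93 51 80 a0 7e]
D2: mem[0x0b..0x0d] <- [93 e7 10]
D3: mem[0x12..0x17] <- [51 80 a0 7e 43 a1]
D4: mem[0x05..0x0a] <- [e7 10 80 a0 7e 60]
query mem[0x01]=0x93, mem[0x04]=0xa0, mem[0x15]=0x7e, mem[0x0f]=0xa0, mem[0x14]=0xa0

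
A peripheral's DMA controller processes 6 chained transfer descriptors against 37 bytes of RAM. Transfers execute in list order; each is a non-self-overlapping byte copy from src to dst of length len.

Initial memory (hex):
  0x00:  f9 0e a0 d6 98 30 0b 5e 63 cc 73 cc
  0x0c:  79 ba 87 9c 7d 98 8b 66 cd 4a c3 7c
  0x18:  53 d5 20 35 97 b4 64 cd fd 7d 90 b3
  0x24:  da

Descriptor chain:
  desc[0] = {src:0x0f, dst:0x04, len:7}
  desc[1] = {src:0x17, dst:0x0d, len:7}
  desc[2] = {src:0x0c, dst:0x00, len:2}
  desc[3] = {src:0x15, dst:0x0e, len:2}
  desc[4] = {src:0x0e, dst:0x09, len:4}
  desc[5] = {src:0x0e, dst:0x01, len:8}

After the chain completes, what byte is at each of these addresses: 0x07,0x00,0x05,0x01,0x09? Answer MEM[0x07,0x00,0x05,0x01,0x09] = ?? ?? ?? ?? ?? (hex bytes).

#0 dst[0x04+7] := {0x9c,0x7d,0x98,0x8b,0x66,0xcd,0x4a}
#1 dst[0x0d+7] := {0x7c,0x53,0xd5,0x20,0x35,0x97,0xb4}
#2 dst[0x00+2] := {0x79,0x7c}
#3 dst[0x0e+2] := {0x4a,0xc3}
#4 dst[0x09+4] := {0x4a,0xc3,0x20,0x35}
#5 dst[0x01+8] := {0x4a,0xc3,0x20,0x35,0x97,0xb4,0xcd,0x4a}
query mem[0x07]=0xcd, mem[0x00]=0x79, mem[0x05]=0x97, mem[0x01]=0x4a, mem[0x09]=0x4a

MEM[0x07,0x00,0x05,0x01,0x09] = cd 79 97 4a 4a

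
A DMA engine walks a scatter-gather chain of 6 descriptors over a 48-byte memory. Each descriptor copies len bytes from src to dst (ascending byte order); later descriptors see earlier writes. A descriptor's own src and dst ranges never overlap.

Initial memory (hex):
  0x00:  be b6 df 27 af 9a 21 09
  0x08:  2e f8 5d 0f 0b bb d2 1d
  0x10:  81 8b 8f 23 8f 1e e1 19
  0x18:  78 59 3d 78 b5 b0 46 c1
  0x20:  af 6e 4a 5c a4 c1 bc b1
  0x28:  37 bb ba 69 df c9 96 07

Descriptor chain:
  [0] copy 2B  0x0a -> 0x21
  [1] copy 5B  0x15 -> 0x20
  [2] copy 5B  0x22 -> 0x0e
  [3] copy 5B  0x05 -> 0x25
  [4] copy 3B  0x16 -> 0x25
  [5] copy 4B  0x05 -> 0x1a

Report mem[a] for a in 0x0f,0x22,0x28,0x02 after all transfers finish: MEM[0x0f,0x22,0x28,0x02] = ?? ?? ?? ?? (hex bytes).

MEM[0x0f,0x22,0x28,0x02] = 78 19 2e df

[0] 0x0a->0x21 len=2 : 5d 0f
[1] 0x15->0x20 len=5 : 1e e1 19 78 59
[2] 0x22->0x0e len=5 : 19 78 59 c1 bc
[3] 0x05->0x25 len=5 : 9a 21 09 2e f8
[4] 0x16->0x25 len=3 : e1 19 78
[5] 0x05->0x1a len=4 : 9a 21 09 2e
query mem[0x0f]=0x78, mem[0x22]=0x19, mem[0x28]=0x2e, mem[0x02]=0xdf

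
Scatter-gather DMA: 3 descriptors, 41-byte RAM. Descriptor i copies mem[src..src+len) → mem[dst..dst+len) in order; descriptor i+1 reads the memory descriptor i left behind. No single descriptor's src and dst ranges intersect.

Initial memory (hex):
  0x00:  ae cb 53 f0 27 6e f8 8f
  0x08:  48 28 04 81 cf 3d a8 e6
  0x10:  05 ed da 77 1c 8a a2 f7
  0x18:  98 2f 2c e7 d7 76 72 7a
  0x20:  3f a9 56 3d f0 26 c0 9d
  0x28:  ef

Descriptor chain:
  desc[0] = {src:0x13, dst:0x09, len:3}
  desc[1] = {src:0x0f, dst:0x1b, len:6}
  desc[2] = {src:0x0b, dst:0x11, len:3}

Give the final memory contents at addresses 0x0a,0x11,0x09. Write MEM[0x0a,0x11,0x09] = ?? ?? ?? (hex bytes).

  after D0: wrote 3B at 0x09 = 771c8a
  after D1: wrote 6B at 0x1b = e605edda771c
  after D2: wrote 3B at 0x11 = 8acf3d
query mem[0x0a]=0x1c, mem[0x11]=0x8a, mem[0x09]=0x77

MEM[0x0a,0x11,0x09] = 1c 8a 77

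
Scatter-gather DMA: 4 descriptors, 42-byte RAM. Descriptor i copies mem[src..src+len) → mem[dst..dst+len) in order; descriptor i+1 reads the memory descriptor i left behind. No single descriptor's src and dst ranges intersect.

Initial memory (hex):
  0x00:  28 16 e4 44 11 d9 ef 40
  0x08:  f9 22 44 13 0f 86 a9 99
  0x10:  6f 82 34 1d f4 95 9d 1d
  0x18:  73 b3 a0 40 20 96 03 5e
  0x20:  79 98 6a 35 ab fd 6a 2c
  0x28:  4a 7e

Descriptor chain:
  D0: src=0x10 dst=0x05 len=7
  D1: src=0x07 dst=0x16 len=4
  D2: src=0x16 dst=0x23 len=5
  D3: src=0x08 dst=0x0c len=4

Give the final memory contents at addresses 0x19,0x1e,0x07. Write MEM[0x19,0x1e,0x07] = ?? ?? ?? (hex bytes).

MEM[0x19,0x1e,0x07] = 95 03 34

D0: mem[0x05..0x0b] <- [6f 82 34 1d f4 95 9d]
D1: mem[0x16..0x19] <- [34 1d f4 95]
D2: mem[0x23..0x27] <- [34 1d f4 95 a0]
D3: mem[0x0c..0x0f] <- [1d f4 95 9d]
query mem[0x19]=0x95, mem[0x1e]=0x03, mem[0x07]=0x34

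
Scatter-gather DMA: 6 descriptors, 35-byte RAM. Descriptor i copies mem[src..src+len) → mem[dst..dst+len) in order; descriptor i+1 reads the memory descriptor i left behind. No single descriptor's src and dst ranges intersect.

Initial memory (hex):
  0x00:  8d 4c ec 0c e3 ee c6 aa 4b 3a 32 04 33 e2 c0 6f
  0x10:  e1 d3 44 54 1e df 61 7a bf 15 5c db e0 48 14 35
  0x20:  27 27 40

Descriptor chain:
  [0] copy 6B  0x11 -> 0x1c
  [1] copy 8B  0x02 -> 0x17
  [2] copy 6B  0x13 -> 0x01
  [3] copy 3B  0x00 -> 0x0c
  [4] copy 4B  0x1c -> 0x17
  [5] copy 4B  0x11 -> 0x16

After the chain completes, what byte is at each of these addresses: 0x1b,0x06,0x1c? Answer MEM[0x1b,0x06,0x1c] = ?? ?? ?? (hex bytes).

D0: mem[0x1c..0x21] <- [d3 44 54 1e df 61]
D1: mem[0x17..0x1e] <- [ec 0c e3 ee c6 aa 4b 3a]
D2: mem[0x01..0x06] <- [54 1e df 61 ec 0c]
D3: mem[0x0c..0x0e] <- [8d 54 1e]
D4: mem[0x17..0x1a] <- [aa 4b 3a 1e]
D5: mem[0x16..0x19] <- [d3 44 54 1e]
query mem[0x1b]=0xc6, mem[0x06]=0x0c, mem[0x1c]=0xaa

MEM[0x1b,0x06,0x1c] = c6 0c aa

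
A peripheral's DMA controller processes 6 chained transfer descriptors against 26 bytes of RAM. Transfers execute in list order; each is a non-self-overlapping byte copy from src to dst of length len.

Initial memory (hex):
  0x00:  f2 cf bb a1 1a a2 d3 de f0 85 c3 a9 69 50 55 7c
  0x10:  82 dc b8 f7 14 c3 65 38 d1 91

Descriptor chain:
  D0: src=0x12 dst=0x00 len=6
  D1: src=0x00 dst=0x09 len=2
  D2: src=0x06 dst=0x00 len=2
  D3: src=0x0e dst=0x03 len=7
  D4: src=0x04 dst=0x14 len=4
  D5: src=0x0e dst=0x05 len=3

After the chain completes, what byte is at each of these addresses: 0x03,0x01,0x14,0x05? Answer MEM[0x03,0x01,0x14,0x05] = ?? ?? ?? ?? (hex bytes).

D0: mem[0x00..0x05] <- [b8 f7 14 c3 65 38]
D1: mem[0x09..0x0a] <- [b8 f7]
D2: mem[0x00..0x01] <- [d3 de]
D3: mem[0x03..0x09] <- [55 7c 82 dc b8 f7 14]
D4: mem[0x14..0x17] <- [7c 82 dc b8]
D5: mem[0x05..0x07] <- [55 7c 82]
query mem[0x03]=0x55, mem[0x01]=0xde, mem[0x14]=0x7c, mem[0x05]=0x55

MEM[0x03,0x01,0x14,0x05] = 55 de 7c 55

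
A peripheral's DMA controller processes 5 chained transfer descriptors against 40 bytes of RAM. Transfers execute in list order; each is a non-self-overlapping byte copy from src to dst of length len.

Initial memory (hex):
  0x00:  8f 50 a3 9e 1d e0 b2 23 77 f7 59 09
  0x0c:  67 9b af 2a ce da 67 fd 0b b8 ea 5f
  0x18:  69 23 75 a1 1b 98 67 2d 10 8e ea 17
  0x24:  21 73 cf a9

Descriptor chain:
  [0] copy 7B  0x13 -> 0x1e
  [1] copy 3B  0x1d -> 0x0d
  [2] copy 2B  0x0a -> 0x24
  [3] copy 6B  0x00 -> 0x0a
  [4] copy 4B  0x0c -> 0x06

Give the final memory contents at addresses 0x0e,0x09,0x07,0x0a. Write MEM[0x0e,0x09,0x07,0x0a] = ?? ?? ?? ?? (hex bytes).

#0 dst[0x1e+7] := {0xfd,0x0b,0xb8,0xea,0x5f,0x69,0x23}
#1 dst[0x0d+3] := {0x98,0xfd,0x0b}
#2 dst[0x24+2] := {0x59,0x09}
#3 dst[0x0a+6] := {0x8f,0x50,0xa3,0x9e,0x1d,0xe0}
#4 dst[0x06+4] := {0xa3,0x9e,0x1d,0xe0}
query mem[0x0e]=0x1d, mem[0x09]=0xe0, mem[0x07]=0x9e, mem[0x0a]=0x8f

MEM[0x0e,0x09,0x07,0x0a] = 1d e0 9e 8f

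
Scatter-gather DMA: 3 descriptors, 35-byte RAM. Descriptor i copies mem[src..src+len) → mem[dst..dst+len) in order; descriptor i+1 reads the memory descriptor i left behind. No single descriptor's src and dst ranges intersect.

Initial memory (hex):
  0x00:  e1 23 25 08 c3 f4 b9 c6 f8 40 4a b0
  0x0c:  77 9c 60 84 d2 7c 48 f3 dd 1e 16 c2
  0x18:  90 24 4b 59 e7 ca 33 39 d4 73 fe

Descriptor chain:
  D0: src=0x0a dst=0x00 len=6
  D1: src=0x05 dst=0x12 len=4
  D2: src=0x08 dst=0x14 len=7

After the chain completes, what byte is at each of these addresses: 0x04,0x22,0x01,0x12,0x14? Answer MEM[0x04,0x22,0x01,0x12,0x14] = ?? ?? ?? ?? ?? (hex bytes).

MEM[0x04,0x22,0x01,0x12,0x14] = 60 fe b0 84 f8

D0: mem[0x00..0x05] <- [4a b0 77 9c 60 84]
D1: mem[0x12..0x15] <- [84 b9 c6 f8]
D2: mem[0x14..0x1a] <- [f8 40 4a b0 77 9c 60]
query mem[0x04]=0x60, mem[0x22]=0xfe, mem[0x01]=0xb0, mem[0x12]=0x84, mem[0x14]=0xf8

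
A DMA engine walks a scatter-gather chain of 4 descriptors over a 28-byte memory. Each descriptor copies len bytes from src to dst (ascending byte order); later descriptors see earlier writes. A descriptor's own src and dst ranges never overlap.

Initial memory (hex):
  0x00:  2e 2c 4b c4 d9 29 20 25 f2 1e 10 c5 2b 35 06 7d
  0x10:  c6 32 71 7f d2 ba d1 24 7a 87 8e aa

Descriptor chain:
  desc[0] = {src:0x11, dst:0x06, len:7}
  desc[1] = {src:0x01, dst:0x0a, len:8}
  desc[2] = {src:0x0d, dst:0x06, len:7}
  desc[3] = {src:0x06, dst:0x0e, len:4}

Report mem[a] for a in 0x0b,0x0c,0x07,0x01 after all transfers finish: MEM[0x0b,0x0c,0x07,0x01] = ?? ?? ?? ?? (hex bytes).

MEM[0x0b,0x0c,0x07,0x01] = 71 7f 29 2c

  after D0: wrote 7B at 0x06 = 32717fd2bad124
  after D1: wrote 8B at 0x0a = 2c4bc4d92932717f
  after D2: wrote 7B at 0x06 = d92932717f717f
  after D3: wrote 4B at 0x0e = d9293271
query mem[0x0b]=0x71, mem[0x0c]=0x7f, mem[0x07]=0x29, mem[0x01]=0x2c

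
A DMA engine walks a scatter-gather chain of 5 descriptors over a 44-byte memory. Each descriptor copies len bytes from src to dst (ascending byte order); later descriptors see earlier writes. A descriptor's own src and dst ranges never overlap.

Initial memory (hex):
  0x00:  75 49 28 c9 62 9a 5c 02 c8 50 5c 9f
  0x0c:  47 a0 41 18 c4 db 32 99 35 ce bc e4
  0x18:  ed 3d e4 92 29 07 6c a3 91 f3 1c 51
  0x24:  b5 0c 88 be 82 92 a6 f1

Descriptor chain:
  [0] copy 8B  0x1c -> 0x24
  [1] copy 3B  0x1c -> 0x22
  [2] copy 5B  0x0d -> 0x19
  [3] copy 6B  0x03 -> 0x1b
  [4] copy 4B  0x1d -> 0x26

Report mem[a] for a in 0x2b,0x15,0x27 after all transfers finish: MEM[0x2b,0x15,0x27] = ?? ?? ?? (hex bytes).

MEM[0x2b,0x15,0x27] = 51 ce 5c

#0 dst[0x24+8] := {0x29,0x07,0x6c,0xa3,0x91,0xf3,0x1c,0x51}
#1 dst[0x22+3] := {0x29,0x07,0x6c}
#2 dst[0x19+5] := {0xa0,0x41,0x18,0xc4,0xdb}
#3 dst[0x1b+6] := {0xc9,0x62,0x9a,0x5c,0x02,0xc8}
#4 dst[0x26+4] := {0x9a,0x5c,0x02,0xc8}
query mem[0x2b]=0x51, mem[0x15]=0xce, mem[0x27]=0x5c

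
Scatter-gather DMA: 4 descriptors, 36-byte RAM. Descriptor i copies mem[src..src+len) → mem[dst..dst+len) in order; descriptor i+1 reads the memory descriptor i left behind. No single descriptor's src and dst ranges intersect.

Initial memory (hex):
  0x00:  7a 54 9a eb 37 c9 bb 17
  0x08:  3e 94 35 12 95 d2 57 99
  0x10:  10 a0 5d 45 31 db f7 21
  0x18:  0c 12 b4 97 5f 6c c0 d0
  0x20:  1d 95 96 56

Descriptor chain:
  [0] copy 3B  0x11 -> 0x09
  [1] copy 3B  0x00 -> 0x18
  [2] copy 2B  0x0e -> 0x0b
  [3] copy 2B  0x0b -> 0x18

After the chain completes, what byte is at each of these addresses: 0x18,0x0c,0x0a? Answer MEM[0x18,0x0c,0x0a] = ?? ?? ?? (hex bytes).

MEM[0x18,0x0c,0x0a] = 57 99 5d

[0] 0x11->0x09 len=3 : a0 5d 45
[1] 0x00->0x18 len=3 : 7a 54 9a
[2] 0x0e->0x0b len=2 : 57 99
[3] 0x0b->0x18 len=2 : 57 99
query mem[0x18]=0x57, mem[0x0c]=0x99, mem[0x0a]=0x5d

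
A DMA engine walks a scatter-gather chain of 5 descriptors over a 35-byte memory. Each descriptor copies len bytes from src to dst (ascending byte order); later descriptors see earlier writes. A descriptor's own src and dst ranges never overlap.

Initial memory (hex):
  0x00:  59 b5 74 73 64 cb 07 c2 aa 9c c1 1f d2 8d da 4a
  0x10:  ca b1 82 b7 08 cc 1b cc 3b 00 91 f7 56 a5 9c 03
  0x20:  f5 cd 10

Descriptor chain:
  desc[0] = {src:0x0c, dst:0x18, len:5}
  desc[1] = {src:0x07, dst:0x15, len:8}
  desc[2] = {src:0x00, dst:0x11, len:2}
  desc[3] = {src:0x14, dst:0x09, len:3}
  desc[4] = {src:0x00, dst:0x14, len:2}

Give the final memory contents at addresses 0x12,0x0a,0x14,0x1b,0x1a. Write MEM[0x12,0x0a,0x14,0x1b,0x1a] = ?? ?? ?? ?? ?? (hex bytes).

#0 dst[0x18+5] := {0xd2,0x8d,0xda,0x4a,0xca}
#1 dst[0x15+8] := {0xc2,0xaa,0x9c,0xc1,0x1f,0xd2,0x8d,0xda}
#2 dst[0x11+2] := {0x59,0xb5}
#3 dst[0x09+3] := {0x08,0xc2,0xaa}
#4 dst[0x14+2] := {0x59,0xb5}
query mem[0x12]=0xb5, mem[0x0a]=0xc2, mem[0x14]=0x59, mem[0x1b]=0x8d, mem[0x1a]=0xd2

MEM[0x12,0x0a,0x14,0x1b,0x1a] = b5 c2 59 8d d2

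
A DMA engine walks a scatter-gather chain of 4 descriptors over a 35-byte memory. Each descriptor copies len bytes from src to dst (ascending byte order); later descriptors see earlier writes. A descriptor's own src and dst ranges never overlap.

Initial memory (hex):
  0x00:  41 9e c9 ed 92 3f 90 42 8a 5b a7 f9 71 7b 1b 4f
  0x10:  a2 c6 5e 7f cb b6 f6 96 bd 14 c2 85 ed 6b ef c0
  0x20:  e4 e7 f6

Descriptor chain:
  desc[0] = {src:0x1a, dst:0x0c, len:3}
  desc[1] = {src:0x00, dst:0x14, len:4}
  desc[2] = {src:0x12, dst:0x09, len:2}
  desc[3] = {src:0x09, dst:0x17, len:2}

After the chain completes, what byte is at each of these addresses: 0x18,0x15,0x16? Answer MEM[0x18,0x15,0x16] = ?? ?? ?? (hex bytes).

  after D0: wrote 3B at 0x0c = c285ed
  after D1: wrote 4B at 0x14 = 419ec9ed
  after D2: wrote 2B at 0x09 = 5e7f
  after D3: wrote 2B at 0x17 = 5e7f
query mem[0x18]=0x7f, mem[0x15]=0x9e, mem[0x16]=0xc9

MEM[0x18,0x15,0x16] = 7f 9e c9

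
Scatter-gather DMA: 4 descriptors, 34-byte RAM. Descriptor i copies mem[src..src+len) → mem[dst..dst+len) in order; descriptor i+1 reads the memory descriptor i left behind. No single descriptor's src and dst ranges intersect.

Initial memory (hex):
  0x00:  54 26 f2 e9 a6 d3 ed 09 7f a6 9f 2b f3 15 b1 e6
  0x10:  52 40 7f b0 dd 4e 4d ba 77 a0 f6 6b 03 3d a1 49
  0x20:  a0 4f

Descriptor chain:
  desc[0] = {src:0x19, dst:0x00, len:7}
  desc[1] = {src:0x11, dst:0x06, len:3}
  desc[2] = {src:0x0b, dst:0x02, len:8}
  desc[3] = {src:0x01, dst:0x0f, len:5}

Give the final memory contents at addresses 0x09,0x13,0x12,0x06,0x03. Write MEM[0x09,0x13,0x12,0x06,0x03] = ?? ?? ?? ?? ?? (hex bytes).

MEM[0x09,0x13,0x12,0x06,0x03] = 7f b1 15 e6 f3

  after D0: wrote 7B at 0x00 = a0f66b033da149
  after D1: wrote 3B at 0x06 = 407fb0
  after D2: wrote 8B at 0x02 = 2bf315b1e652407f
  after D3: wrote 5B at 0x0f = f62bf315b1
query mem[0x09]=0x7f, mem[0x13]=0xb1, mem[0x12]=0x15, mem[0x06]=0xe6, mem[0x03]=0xf3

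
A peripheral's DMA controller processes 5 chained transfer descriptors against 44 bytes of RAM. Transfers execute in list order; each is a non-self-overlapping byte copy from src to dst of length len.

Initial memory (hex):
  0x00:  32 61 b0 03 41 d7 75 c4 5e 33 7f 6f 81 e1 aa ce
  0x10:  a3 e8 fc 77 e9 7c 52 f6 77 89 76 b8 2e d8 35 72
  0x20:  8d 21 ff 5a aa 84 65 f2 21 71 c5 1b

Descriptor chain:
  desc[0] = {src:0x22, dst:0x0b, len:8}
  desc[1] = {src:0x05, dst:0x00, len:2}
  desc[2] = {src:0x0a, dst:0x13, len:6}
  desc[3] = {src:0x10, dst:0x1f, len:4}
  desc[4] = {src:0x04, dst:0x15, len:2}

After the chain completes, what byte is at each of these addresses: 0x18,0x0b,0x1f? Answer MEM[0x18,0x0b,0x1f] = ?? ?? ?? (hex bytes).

MEM[0x18,0x0b,0x1f] = 65 ff f2

D0: mem[0x0b..0x12] <- [ff 5a aa 84 65 f2 21 71]
D1: mem[0x00..0x01] <- [d7 75]
D2: mem[0x13..0x18] <- [7f ff 5a aa 84 65]
D3: mem[0x1f..0x22] <- [f2 21 71 7f]
D4: mem[0x15..0x16] <- [41 d7]
query mem[0x18]=0x65, mem[0x0b]=0xff, mem[0x1f]=0xf2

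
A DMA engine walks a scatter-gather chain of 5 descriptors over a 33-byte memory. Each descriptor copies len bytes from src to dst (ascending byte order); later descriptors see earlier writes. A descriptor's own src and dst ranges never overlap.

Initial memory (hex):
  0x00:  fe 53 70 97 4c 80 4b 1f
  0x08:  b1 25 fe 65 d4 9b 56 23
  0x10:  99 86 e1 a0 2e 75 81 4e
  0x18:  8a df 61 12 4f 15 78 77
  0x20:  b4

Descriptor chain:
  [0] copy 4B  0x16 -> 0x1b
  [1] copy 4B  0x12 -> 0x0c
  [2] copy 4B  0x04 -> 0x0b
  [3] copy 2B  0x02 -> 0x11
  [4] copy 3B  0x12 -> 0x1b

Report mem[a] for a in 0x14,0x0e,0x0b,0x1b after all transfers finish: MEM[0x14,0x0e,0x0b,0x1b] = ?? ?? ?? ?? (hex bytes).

MEM[0x14,0x0e,0x0b,0x1b] = 2e 1f 4c 97

[0] 0x16->0x1b len=4 : 81 4e 8a df
[1] 0x12->0x0c len=4 : e1 a0 2e 75
[2] 0x04->0x0b len=4 : 4c 80 4b 1f
[3] 0x02->0x11 len=2 : 70 97
[4] 0x12->0x1b len=3 : 97 a0 2e
query mem[0x14]=0x2e, mem[0x0e]=0x1f, mem[0x0b]=0x4c, mem[0x1b]=0x97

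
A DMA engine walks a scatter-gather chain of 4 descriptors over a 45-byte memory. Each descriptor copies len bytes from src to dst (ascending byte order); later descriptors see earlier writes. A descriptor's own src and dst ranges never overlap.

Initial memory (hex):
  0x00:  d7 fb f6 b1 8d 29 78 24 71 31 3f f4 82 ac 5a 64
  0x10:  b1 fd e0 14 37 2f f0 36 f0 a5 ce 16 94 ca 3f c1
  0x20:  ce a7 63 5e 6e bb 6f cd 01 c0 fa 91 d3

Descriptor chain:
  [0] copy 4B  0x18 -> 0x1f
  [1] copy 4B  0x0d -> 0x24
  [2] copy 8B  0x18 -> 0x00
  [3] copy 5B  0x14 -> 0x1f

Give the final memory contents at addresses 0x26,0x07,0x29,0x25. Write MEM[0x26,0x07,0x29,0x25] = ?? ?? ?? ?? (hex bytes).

MEM[0x26,0x07,0x29,0x25] = 64 f0 c0 5a

  after D0: wrote 4B at 0x1f = f0a5ce16
  after D1: wrote 4B at 0x24 = ac5a64b1
  after D2: wrote 8B at 0x00 = f0a5ce1694ca3ff0
  after D3: wrote 5B at 0x1f = 372ff036f0
query mem[0x26]=0x64, mem[0x07]=0xf0, mem[0x29]=0xc0, mem[0x25]=0x5a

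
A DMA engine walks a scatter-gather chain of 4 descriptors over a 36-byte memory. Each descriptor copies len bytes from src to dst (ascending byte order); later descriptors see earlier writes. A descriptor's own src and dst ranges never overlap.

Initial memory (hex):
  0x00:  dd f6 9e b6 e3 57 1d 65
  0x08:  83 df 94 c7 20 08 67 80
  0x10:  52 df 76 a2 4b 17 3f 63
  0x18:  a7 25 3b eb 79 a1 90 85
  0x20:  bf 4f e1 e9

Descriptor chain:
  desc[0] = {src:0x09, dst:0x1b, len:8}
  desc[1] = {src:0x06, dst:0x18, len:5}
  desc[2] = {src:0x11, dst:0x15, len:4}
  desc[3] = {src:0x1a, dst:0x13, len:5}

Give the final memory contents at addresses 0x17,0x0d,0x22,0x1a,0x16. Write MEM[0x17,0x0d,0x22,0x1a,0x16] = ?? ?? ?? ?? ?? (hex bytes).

#0 dst[0x1b+8] := {0xdf,0x94,0xc7,0x20,0x08,0x67,0x80,0x52}
#1 dst[0x18+5] := {0x1d,0x65,0x83,0xdf,0x94}
#2 dst[0x15+4] := {0xdf,0x76,0xa2,0x4b}
#3 dst[0x13+5] := {0x83,0xdf,0x94,0xc7,0x20}
query mem[0x17]=0x20, mem[0x0d]=0x08, mem[0x22]=0x52, mem[0x1a]=0x83, mem[0x16]=0xc7

MEM[0x17,0x0d,0x22,0x1a,0x16] = 20 08 52 83 c7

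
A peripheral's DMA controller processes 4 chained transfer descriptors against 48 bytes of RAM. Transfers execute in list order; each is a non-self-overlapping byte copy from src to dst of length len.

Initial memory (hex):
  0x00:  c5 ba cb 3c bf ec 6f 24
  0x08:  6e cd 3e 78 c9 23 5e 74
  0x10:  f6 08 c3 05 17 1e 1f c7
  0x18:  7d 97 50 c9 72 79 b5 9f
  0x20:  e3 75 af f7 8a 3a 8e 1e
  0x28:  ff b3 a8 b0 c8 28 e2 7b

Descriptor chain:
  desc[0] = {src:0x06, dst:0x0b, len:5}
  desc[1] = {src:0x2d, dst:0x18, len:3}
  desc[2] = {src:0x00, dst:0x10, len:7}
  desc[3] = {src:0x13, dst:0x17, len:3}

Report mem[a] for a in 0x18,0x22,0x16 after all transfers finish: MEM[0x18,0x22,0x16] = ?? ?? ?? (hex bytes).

#0 dst[0x0b+5] := {0x6f,0x24,0x6e,0xcd,0x3e}
#1 dst[0x18+3] := {0x28,0xe2,0x7b}
#2 dst[0x10+7] := {0xc5,0xba,0xcb,0x3c,0xbf,0xec,0x6f}
#3 dst[0x17+3] := {0x3c,0xbf,0xec}
query mem[0x18]=0xbf, mem[0x22]=0xaf, mem[0x16]=0x6f

MEM[0x18,0x22,0x16] = bf af 6f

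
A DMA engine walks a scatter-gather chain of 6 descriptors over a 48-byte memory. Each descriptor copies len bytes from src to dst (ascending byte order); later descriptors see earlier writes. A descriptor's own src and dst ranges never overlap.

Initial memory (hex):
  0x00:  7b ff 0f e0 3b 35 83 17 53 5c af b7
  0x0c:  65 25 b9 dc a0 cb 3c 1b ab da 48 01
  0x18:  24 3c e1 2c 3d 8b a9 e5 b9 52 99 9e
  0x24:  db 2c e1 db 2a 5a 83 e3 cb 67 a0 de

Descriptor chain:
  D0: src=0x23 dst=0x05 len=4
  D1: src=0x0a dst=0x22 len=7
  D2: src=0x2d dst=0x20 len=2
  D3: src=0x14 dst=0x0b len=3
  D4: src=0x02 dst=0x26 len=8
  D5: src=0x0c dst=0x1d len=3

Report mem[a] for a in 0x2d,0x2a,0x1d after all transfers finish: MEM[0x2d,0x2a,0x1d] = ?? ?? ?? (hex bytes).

MEM[0x2d,0x2a,0x1d] = 5c db da

  after D0: wrote 4B at 0x05 = 9edb2ce1
  after D1: wrote 7B at 0x22 = afb76525b9dca0
  after D2: wrote 2B at 0x20 = 67a0
  after D3: wrote 3B at 0x0b = abda48
  after D4: wrote 8B at 0x26 = 0fe03b9edb2ce15c
  after D5: wrote 3B at 0x1d = da48b9
query mem[0x2d]=0x5c, mem[0x2a]=0xdb, mem[0x1d]=0xda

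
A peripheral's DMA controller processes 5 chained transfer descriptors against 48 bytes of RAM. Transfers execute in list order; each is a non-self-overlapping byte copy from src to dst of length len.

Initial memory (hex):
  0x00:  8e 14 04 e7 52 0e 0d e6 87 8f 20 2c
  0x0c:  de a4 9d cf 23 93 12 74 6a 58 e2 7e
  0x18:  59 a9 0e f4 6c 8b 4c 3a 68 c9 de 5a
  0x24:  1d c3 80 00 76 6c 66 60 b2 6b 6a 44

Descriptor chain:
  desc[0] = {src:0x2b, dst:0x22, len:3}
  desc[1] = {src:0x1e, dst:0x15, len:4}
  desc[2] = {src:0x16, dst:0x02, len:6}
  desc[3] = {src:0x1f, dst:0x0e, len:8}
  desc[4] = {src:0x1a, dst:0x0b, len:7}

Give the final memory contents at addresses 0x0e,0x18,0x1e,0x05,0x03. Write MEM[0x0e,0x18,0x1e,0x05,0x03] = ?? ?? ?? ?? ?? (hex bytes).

D0: mem[0x22..0x24] <- [60 b2 6b]
D1: mem[0x15..0x18] <- [4c 3a 68 c9]
D2: mem[0x02..0x07] <- [3a 68 c9 a9 0e f4]
D3: mem[0x0e..0x15] <- [3a 68 c9 60 b2 6b c3 80]
D4: mem[0x0b..0x11] <- [0e f4 6c 8b 4c 3a 68]
query mem[0x0e]=0x8b, mem[0x18]=0xc9, mem[0x1e]=0x4c, mem[0x05]=0xa9, mem[0x03]=0x68

MEM[0x0e,0x18,0x1e,0x05,0x03] = 8b c9 4c a9 68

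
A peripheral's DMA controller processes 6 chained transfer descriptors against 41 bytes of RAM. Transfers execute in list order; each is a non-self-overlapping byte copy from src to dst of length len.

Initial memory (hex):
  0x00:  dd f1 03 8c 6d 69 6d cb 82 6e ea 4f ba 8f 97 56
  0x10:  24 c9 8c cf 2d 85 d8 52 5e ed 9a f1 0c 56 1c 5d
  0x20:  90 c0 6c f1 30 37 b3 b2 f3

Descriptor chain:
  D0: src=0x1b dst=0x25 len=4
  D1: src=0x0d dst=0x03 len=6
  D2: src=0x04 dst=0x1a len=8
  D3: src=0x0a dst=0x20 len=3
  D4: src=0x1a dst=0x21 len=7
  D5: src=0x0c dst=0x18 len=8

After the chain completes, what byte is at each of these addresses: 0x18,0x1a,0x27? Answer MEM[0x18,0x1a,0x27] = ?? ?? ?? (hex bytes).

MEM[0x18,0x1a,0x27] = ba 97 ea

D0: mem[0x25..0x28] <- [f1 0c 56 1c]
D1: mem[0x03..0x08] <- [8f 97 56 24 c9 8c]
D2: mem[0x1a..0x21] <- [97 56 24 c9 8c 6e ea 4f]
D3: mem[0x20..0x22] <- [ea 4f ba]
D4: mem[0x21..0x27] <- [97 56 24 c9 8c 6e ea]
D5: mem[0x18..0x1f] <- [ba 8f 97 56 24 c9 8c cf]
query mem[0x18]=0xba, mem[0x1a]=0x97, mem[0x27]=0xea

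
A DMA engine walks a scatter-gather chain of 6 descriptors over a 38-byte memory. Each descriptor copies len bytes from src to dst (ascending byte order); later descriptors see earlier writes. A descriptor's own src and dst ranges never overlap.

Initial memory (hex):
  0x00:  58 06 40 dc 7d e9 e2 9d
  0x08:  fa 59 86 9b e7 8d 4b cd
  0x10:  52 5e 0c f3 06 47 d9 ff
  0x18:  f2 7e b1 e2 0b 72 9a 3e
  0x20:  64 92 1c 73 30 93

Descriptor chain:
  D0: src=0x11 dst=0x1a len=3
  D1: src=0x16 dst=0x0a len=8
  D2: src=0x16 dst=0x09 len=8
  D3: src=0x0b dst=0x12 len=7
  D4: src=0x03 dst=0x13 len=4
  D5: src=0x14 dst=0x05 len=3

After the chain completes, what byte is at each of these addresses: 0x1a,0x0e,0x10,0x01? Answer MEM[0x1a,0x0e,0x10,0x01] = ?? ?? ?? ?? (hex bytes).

#0 dst[0x1a+3] := {0x5e,0x0c,0xf3}
#1 dst[0x0a+8] := {0xd9,0xff,0xf2,0x7e,0x5e,0x0c,0xf3,0x72}
#2 dst[0x09+8] := {0xd9,0xff,0xf2,0x7e,0x5e,0x0c,0xf3,0x72}
#3 dst[0x12+7] := {0xf2,0x7e,0x5e,0x0c,0xf3,0x72,0x72}
#4 dst[0x13+4] := {0xdc,0x7d,0xe9,0xe2}
#5 dst[0x05+3] := {0x7d,0xe9,0xe2}
query mem[0x1a]=0x5e, mem[0x0e]=0x0c, mem[0x10]=0x72, mem[0x01]=0x06

MEM[0x1a,0x0e,0x10,0x01] = 5e 0c 72 06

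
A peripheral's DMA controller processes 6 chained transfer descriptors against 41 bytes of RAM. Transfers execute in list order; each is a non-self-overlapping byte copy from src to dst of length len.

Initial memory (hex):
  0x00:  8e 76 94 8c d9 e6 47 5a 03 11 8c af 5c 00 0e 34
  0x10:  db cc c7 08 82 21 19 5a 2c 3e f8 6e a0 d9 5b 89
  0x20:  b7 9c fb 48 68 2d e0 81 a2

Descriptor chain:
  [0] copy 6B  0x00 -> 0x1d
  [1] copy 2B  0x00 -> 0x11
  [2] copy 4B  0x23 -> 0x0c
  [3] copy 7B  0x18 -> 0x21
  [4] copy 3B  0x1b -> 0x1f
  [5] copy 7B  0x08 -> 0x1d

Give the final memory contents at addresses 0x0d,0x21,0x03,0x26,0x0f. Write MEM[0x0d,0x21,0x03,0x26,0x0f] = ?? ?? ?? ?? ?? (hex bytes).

MEM[0x0d,0x21,0x03,0x26,0x0f] = 68 48 8c 8e e0

[0] 0x00->0x1d len=6 : 8e 76 94 8c d9 e6
[1] 0x00->0x11 len=2 : 8e 76
[2] 0x23->0x0c len=4 : 48 68 2d e0
[3] 0x18->0x21 len=7 : 2c 3e f8 6e a0 8e 76
[4] 0x1b->0x1f len=3 : 6e a0 8e
[5] 0x08->0x1d len=7 : 03 11 8c af 48 68 2d
query mem[0x0d]=0x68, mem[0x21]=0x48, mem[0x03]=0x8c, mem[0x26]=0x8e, mem[0x0f]=0xe0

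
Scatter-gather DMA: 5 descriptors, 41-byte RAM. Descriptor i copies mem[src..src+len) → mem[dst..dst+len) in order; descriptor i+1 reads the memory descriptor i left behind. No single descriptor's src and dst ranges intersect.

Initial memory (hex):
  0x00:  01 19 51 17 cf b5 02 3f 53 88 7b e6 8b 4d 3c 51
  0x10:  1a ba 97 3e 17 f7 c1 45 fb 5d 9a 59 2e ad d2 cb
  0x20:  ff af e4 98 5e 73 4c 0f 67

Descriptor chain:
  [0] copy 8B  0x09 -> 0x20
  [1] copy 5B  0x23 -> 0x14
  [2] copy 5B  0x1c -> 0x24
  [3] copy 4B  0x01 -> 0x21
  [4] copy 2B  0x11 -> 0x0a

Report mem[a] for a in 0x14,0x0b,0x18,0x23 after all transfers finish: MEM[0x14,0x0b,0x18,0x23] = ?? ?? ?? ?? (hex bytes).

MEM[0x14,0x0b,0x18,0x23] = 8b 97 1a 17

D0: mem[0x20..0x27] <- [88 7b e6 8b 4d 3c 51 1a]
D1: mem[0x14..0x18] <- [8b 4d 3c 51 1a]
D2: mem[0x24..0x28] <- [2e ad d2 cb 88]
D3: mem[0x21..0x24] <- [19 51 17 cf]
D4: mem[0x0a..0x0b] <- [ba 97]
query mem[0x14]=0x8b, mem[0x0b]=0x97, mem[0x18]=0x1a, mem[0x23]=0x17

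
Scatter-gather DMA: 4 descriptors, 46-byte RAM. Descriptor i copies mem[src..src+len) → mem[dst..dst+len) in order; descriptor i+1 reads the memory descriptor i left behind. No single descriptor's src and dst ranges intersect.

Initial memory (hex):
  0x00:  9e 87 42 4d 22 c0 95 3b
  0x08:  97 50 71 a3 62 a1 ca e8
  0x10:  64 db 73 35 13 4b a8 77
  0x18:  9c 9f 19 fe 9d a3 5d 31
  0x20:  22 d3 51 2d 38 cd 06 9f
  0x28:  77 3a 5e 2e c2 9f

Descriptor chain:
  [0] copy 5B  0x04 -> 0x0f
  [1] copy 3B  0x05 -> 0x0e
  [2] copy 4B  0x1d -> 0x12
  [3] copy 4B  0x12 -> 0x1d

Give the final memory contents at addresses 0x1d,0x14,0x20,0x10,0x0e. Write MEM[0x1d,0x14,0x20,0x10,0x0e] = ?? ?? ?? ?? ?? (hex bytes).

MEM[0x1d,0x14,0x20,0x10,0x0e] = a3 31 22 3b c0

#0 dst[0x0f+5] := {0x22,0xc0,0x95,0x3b,0x97}
#1 dst[0x0e+3] := {0xc0,0x95,0x3b}
#2 dst[0x12+4] := {0xa3,0x5d,0x31,0x22}
#3 dst[0x1d+4] := {0xa3,0x5d,0x31,0x22}
query mem[0x1d]=0xa3, mem[0x14]=0x31, mem[0x20]=0x22, mem[0x10]=0x3b, mem[0x0e]=0xc0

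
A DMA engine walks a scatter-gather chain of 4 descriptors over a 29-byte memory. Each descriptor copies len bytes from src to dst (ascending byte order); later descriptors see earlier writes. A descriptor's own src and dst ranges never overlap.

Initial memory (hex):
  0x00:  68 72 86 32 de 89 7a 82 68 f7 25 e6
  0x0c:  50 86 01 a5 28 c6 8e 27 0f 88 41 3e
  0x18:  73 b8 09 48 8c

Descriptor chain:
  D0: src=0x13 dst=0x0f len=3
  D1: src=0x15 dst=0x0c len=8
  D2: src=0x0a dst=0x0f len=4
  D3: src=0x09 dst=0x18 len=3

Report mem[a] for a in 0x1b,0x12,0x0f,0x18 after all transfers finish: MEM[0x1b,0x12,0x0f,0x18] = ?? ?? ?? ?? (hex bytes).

MEM[0x1b,0x12,0x0f,0x18] = 48 41 25 f7

  after D0: wrote 3B at 0x0f = 270f88
  after D1: wrote 8B at 0x0c = 88413e73b809488c
  after D2: wrote 4B at 0x0f = 25e68841
  after D3: wrote 3B at 0x18 = f725e6
query mem[0x1b]=0x48, mem[0x12]=0x41, mem[0x0f]=0x25, mem[0x18]=0xf7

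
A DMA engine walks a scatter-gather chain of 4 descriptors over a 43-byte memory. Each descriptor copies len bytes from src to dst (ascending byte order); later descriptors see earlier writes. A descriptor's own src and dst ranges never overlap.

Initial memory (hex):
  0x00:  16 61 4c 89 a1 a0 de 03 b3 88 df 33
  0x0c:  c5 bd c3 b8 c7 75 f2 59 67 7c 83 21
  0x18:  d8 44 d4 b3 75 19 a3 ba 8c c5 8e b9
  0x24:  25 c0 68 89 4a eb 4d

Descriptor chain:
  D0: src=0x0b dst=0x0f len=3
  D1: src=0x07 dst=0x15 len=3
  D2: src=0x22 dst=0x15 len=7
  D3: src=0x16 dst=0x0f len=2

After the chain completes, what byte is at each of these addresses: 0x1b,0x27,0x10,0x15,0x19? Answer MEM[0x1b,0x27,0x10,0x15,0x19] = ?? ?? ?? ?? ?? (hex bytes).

D0: mem[0x0f..0x11] <- [33 c5 bd]
D1: mem[0x15..0x17] <- [03 b3 88]
D2: mem[0x15..0x1b] <- [8e b9 25 c0 68 89 4a]
D3: mem[0x0f..0x10] <- [b9 25]
query mem[0x1b]=0x4a, mem[0x27]=0x89, mem[0x10]=0x25, mem[0x15]=0x8e, mem[0x19]=0x68

MEM[0x1b,0x27,0x10,0x15,0x19] = 4a 89 25 8e 68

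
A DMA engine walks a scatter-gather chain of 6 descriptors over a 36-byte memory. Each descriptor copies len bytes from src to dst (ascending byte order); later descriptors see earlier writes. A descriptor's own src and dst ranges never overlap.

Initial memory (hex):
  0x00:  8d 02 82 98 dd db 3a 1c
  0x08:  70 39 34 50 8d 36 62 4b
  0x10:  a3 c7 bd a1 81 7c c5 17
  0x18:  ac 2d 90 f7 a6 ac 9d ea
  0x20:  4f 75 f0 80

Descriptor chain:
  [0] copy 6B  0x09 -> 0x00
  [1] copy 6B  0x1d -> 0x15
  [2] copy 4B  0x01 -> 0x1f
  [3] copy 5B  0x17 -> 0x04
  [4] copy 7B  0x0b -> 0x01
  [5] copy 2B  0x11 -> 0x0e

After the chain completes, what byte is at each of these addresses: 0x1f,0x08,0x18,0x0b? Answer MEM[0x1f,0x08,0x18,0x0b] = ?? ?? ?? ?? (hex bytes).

  after D0: wrote 6B at 0x00 = 3934508d3662
  after D1: wrote 6B at 0x15 = ac9dea4f75f0
  after D2: wrote 4B at 0x1f = 34508d36
  after D3: wrote 5B at 0x04 = ea4f75f0f7
  after D4: wrote 7B at 0x01 = 508d36624ba3c7
  after D5: wrote 2B at 0x0e = c7bd
query mem[0x1f]=0x34, mem[0x08]=0xf7, mem[0x18]=0x4f, mem[0x0b]=0x50

MEM[0x1f,0x08,0x18,0x0b] = 34 f7 4f 50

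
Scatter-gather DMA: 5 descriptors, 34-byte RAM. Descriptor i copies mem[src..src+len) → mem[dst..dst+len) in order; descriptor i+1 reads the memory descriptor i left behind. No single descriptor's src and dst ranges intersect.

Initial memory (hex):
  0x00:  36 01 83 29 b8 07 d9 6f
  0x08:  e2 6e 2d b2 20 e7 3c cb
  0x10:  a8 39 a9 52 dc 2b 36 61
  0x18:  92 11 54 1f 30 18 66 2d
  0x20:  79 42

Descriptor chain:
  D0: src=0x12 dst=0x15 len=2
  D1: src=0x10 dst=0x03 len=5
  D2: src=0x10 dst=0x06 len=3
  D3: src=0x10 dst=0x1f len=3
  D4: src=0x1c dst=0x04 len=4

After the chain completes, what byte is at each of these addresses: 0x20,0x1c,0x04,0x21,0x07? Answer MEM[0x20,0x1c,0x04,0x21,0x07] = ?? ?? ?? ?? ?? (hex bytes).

D0: mem[0x15..0x16] <- [a9 52]
D1: mem[0x03..0x07] <- [a8 39 a9 52 dc]
D2: mem[0x06..0x08] <- [a8 39 a9]
D3: mem[0x1f..0x21] <- [a8 39 a9]
D4: mem[0x04..0x07] <- [30 18 66 a8]
query mem[0x20]=0x39, mem[0x1c]=0x30, mem[0x04]=0x30, mem[0x21]=0xa9, mem[0x07]=0xa8

MEM[0x20,0x1c,0x04,0x21,0x07] = 39 30 30 a9 a8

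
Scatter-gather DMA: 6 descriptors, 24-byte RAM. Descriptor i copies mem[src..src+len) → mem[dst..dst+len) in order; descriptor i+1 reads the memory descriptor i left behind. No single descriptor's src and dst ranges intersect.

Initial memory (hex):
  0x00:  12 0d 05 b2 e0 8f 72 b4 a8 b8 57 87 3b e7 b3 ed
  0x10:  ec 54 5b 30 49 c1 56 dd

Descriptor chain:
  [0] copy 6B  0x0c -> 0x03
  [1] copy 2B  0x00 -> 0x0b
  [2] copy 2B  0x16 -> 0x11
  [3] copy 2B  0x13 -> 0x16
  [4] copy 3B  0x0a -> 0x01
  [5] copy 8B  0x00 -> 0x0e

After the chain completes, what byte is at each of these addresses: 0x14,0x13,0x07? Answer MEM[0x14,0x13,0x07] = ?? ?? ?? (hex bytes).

MEM[0x14,0x13,0x07] = ed b3 ec

D0: mem[0x03..0x08] <- [3b e7 b3 ed ec 54]
D1: mem[0x0b..0x0c] <- [12 0d]
D2: mem[0x11..0x12] <- [56 dd]
D3: mem[0x16..0x17] <- [30 49]
D4: mem[0x01..0x03] <- [57 12 0d]
D5: mem[0x0e..0x15] <- [12 57 12 0d e7 b3 ed ec]
query mem[0x14]=0xed, mem[0x13]=0xb3, mem[0x07]=0xec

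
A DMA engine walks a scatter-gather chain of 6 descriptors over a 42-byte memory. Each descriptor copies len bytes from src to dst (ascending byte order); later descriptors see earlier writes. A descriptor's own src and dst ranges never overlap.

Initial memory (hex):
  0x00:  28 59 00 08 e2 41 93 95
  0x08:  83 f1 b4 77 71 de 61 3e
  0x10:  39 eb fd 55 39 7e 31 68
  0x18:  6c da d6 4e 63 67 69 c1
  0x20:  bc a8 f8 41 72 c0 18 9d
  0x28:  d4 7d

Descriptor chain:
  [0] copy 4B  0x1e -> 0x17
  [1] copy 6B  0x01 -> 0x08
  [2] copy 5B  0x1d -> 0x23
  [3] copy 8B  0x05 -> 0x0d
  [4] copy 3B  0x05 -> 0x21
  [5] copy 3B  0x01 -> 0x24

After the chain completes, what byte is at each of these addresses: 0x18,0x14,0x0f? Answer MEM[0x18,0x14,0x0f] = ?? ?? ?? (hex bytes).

MEM[0x18,0x14,0x0f] = c1 41 95

#0 dst[0x17+4] := {0x69,0xc1,0xbc,0xa8}
#1 dst[0x08+6] := {0x59,0x00,0x08,0xe2,0x41,0x93}
#2 dst[0x23+5] := {0x67,0x69,0xc1,0xbc,0xa8}
#3 dst[0x0d+8] := {0x41,0x93,0x95,0x59,0x00,0x08,0xe2,0x41}
#4 dst[0x21+3] := {0x41,0x93,0x95}
#5 dst[0x24+3] := {0x59,0x00,0x08}
query mem[0x18]=0xc1, mem[0x14]=0x41, mem[0x0f]=0x95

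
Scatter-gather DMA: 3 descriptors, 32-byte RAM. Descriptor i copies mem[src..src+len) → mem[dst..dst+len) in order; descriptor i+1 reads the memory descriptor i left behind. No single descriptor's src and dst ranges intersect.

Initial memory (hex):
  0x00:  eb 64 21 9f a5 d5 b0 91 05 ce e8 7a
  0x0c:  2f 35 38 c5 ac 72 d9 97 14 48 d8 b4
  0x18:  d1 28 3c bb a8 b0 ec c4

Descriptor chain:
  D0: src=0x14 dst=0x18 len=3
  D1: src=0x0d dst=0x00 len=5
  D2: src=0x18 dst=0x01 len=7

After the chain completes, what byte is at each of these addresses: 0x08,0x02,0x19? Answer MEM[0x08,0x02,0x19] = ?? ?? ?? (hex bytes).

[0] 0x14->0x18 len=3 : 14 48 d8
[1] 0x0d->0x00 len=5 : 35 38 c5 ac 72
[2] 0x18->0x01 len=7 : 14 48 d8 bb a8 b0 ec
query mem[0x08]=0x05, mem[0x02]=0x48, mem[0x19]=0x48

MEM[0x08,0x02,0x19] = 05 48 48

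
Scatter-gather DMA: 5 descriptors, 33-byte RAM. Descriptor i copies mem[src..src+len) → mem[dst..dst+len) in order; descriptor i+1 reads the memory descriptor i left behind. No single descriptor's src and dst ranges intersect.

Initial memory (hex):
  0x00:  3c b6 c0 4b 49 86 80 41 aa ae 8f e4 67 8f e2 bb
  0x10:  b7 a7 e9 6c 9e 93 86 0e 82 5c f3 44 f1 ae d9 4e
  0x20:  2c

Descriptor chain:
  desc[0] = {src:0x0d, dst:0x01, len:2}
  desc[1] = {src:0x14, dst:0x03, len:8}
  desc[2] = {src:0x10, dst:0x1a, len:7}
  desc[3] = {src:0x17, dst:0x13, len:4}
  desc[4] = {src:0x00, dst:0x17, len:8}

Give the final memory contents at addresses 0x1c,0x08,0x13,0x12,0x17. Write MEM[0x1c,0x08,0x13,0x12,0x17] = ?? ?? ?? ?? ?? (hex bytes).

MEM[0x1c,0x08,0x13,0x12,0x17] = 86 5c 0e e9 3c

#0 dst[0x01+2] := {0x8f,0xe2}
#1 dst[0x03+8] := {0x9e,0x93,0x86,0x0e,0x82,0x5c,0xf3,0x44}
#2 dst[0x1a+7] := {0xb7,0xa7,0xe9,0x6c,0x9e,0x93,0x86}
#3 dst[0x13+4] := {0x0e,0x82,0x5c,0xb7}
#4 dst[0x17+8] := {0x3c,0x8f,0xe2,0x9e,0x93,0x86,0x0e,0x82}
query mem[0x1c]=0x86, mem[0x08]=0x5c, mem[0x13]=0x0e, mem[0x12]=0xe9, mem[0x17]=0x3c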